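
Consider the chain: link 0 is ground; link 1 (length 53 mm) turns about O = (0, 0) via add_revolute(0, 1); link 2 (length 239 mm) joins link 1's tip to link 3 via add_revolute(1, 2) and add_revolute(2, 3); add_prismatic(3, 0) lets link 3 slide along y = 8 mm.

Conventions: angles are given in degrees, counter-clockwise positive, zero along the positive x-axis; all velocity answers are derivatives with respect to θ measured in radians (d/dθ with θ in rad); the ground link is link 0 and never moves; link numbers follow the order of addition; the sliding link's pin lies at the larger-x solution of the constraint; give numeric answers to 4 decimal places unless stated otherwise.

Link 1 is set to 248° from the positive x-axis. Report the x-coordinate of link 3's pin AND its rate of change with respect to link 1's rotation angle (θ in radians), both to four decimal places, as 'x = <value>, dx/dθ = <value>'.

geometry: r = 53 mm, L = 239 mm, e = 8 mm
crank pin P = (r cos θ, r sin θ) = (-19.854149, -49.140744)
h = r sin θ − e = -49.140744 − 8 = -57.140744
x = r cos θ + √(L² − h²) = -19.854149 + 232.068816 = 212.214667
dx/dθ = −r sin θ − h·r cos θ/√(L² − h²) (θ in radians; h = -57.140744) = 44.252191

x = 212.2147, dx/dθ = 44.2522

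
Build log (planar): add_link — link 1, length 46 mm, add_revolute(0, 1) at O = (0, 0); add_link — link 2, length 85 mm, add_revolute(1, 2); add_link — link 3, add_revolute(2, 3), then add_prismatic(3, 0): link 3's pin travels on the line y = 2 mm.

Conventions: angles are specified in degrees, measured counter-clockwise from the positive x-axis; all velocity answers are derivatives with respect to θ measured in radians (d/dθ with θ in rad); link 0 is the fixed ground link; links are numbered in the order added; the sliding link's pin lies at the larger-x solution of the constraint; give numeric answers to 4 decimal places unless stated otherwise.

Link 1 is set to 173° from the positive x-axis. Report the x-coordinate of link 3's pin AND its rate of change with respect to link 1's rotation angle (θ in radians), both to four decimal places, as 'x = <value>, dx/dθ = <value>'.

geometry: r = 46 mm, L = 85 mm, e = 2 mm
crank pin P = (r cos θ, r sin θ) = (-45.657123, 5.605990)
h = r sin θ − e = 5.605990 − 2 = 3.605990
x = r cos θ + √(L² − h²) = -45.657123 + 84.923476 = 39.266353
dx/dθ = −r sin θ − h·r cos θ/√(L² − h²) (θ in radians; h = 3.605990) = -3.667314

x = 39.2664, dx/dθ = -3.6673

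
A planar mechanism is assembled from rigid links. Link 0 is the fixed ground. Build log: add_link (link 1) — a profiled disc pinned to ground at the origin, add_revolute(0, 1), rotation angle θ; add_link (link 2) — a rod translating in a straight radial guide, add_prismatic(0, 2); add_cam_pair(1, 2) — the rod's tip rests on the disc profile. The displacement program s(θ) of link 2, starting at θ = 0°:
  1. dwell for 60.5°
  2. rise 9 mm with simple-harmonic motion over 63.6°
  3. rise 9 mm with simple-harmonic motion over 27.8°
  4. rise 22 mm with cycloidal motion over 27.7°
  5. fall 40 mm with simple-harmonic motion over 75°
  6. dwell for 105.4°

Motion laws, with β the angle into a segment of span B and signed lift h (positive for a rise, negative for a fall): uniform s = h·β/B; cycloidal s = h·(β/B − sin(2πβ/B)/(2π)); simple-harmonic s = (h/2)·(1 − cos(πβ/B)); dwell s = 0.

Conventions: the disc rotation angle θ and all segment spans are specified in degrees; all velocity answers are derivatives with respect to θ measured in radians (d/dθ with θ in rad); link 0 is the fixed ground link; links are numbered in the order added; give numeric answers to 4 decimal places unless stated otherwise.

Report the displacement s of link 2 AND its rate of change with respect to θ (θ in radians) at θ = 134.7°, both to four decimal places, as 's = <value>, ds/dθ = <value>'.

seg 1 [0°–60.5°] dwell: s stays 0.0000
seg 2 [60.5°–124.1°] simple-harmonic, h=9: full span → s += 9 → s = 9.0000
seg 3 [124.1°–151.9°] simple-harmonic, h=9: θ=134.7° here. β=10.6, B=27.8. 9/2·(1 − cos(π·0.3813)) = 2.8605 → s = 11.8605
velocity in seg [124.1°–151.9°] (simple-harmonic), θ in radians: β = 10.6° = 0.1850 rad, B = 27.8° = 0.4852 rad; ds/dθ = (πh/(2B)) sin(πβ/B) = (π·9/(2·0.4852)) sin(π·0.3813) = 27.134021 mm/rad

s = 11.8605, ds/dθ = 27.1340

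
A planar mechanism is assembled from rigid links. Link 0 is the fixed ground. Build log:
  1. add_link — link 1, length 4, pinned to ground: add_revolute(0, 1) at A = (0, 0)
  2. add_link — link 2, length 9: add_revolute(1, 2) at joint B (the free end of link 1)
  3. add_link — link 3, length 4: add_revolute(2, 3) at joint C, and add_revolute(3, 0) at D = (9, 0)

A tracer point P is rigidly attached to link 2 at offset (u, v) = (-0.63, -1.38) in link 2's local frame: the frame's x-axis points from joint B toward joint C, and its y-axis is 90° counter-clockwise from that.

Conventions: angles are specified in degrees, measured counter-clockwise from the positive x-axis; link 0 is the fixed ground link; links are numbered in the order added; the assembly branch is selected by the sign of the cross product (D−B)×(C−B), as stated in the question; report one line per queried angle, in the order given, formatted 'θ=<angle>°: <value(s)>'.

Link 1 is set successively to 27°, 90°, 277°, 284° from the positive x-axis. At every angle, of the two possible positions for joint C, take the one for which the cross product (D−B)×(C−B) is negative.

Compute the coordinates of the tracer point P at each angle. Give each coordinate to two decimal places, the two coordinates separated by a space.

A=(0,0), D=(9.00,0)
θ=27°: B = A + 4.00·(cos27°, sin27°) = (3.5640, 1.8160)
θ=27°: |BD| = 5.7313
θ=27°: circle(B,9.00) ∩ circle(D,4.00): a=8.5363, h=2.8517
θ=27°:   candidates: C₊=(12.5640,1.8160) cross=16.344; C₋=(10.7569,-3.5935) cross=-16.344
θ=27°:   branch - wants cross < 0 → take C=(10.7569,-3.5935) (cross=-16.344)
θ=27°: ex = (C−B)/|BC| = (0.7992,-0.6011); ey = (0.6011,0.7992)
θ=27°: P = B + -0.63·ex + -1.38·ey = (2.2311,1.0917)
θ=90°: B = A + 4.00·(cos90°, sin90°) = (0.0000, 4.0000)
θ=90°: |BD| = 9.8489
θ=90°: circle(B,9.00) ∩ circle(D,4.00): a=8.2243, h=3.6552
θ=90°:   candidates: C₊=(9.0000,4.0000) cross=36.000; C₋=(6.0309,-2.6804) cross=-36.000
θ=90°:   branch - wants cross < 0 → take C=(6.0309,-2.6804) (cross=-36.000)
θ=90°: ex = (C−B)/|BC| = (0.6701,-0.7423); ey = (0.7423,0.6701)
θ=90°: P = B + -0.63·ex + -1.38·ey = (-1.4465,3.5429)
θ=277°: B = A + 4.00·(cos277°, sin277°) = (0.4875, -3.9702)
θ=277°: |BD| = 9.3928
θ=277°: circle(B,9.00) ∩ circle(D,4.00): a=8.1565, h=3.8041
θ=277°:   candidates: C₊=(6.2716,2.9250) cross=35.732; C₋=(9.4875,-3.9702) cross=-35.732
θ=277°:   branch - wants cross < 0 → take C=(9.4875,-3.9702) (cross=-35.732)
θ=277°: ex = (C−B)/|BC| = (1.0000,0.0000); ey = (-0.0000,1.0000)
θ=277°: P = B + -0.63·ex + -1.38·ey = (-0.1425,-5.3502)
θ=284°: B = A + 4.00·(cos284°, sin284°) = (0.9677, -3.8812)
θ=284°: |BD| = 8.9209
θ=284°: circle(B,9.00) ∩ circle(D,4.00): a=8.1036, h=3.9156
θ=284°:   candidates: C₊=(6.5606,3.1700) cross=34.931; C₋=(9.9677,-3.8812) cross=-34.931
θ=284°:   branch - wants cross < 0 → take C=(9.9677,-3.8812) (cross=-34.931)
θ=284°: ex = (C−B)/|BC| = (1.0000,0.0000); ey = (-0.0000,1.0000)
θ=284°: P = B + -0.63·ex + -1.38·ey = (0.3377,-5.2612)

θ=27°: 2.23 1.09
θ=90°: -1.45 3.54
θ=277°: -0.14 -5.35
θ=284°: 0.34 -5.26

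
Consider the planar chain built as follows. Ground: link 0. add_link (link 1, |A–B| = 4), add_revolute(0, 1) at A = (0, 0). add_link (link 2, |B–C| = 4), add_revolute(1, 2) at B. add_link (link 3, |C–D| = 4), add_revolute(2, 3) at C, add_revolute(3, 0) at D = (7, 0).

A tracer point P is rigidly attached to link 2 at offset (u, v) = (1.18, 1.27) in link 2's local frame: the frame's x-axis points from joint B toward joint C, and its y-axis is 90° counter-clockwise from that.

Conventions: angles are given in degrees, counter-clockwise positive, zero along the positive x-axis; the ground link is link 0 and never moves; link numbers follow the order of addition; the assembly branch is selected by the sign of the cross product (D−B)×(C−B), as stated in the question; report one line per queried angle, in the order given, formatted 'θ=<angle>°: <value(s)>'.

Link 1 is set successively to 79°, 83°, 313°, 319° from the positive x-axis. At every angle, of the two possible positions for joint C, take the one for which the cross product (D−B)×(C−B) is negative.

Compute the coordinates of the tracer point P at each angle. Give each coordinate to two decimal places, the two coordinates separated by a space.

A=(0,0), D=(7.00,0)
θ=79°: B = A + 4.00·(cos79°, sin79°) = (0.7632, 3.9265)
θ=79°: |BD| = 7.3699
θ=79°: circle(B,4.00) ∩ circle(D,4.00): a=3.6849, h=1.5561
θ=79°:   candidates: C₊=(4.7107,3.2801) cross=11.468; C₋=(3.0526,0.6464) cross=-11.468
θ=79°:   branch - wants cross < 0 → take C=(3.0526,0.6464) (cross=-11.468)
θ=79°: ex = (C−B)/|BC| = (0.5723,-0.8200); ey = (0.8200,0.5723)
θ=79°: P = B + 1.18·ex + 1.27·ey = (2.4800,3.6858)
θ=83°: B = A + 4.00·(cos83°, sin83°) = (0.4875, 3.9702)
θ=83°: |BD| = 7.6273
θ=83°: circle(B,4.00) ∩ circle(D,4.00): a=3.8136, h=1.2067
θ=83°:   candidates: C₊=(4.3719,3.0154) cross=9.204; C₋=(3.1156,0.9547) cross=-9.204
θ=83°:   branch - wants cross < 0 → take C=(3.1156,0.9547) (cross=-9.204)
θ=83°: ex = (C−B)/|BC| = (0.6570,-0.7539); ey = (0.7539,0.6570)
θ=83°: P = B + 1.18·ex + 1.27·ey = (2.2202,3.9151)
θ=313°: B = A + 4.00·(cos313°, sin313°) = (2.7280, -2.9254)
θ=313°: |BD| = 5.1777
θ=313°: circle(B,4.00) ∩ circle(D,4.00): a=2.5888, h=3.0493
θ=313°:   candidates: C₊=(3.1411,1.0532) cross=15.788; C₋=(6.5869,-3.9786) cross=-15.788
θ=313°:   branch - wants cross < 0 → take C=(6.5869,-3.9786) (cross=-15.788)
θ=313°: ex = (C−B)/|BC| = (0.9647,-0.2633); ey = (0.2633,0.9647)
θ=313°: P = B + 1.18·ex + 1.27·ey = (4.2007,-2.0109)
θ=319°: B = A + 4.00·(cos319°, sin319°) = (3.0188, -2.6242)
θ=319°: |BD| = 4.7683
θ=319°: circle(B,4.00) ∩ circle(D,4.00): a=2.3841, h=3.2118
θ=319°:   candidates: C₊=(3.2418,1.3695) cross=15.315; C₋=(6.7771,-3.9938) cross=-15.315
θ=319°:   branch - wants cross < 0 → take C=(6.7771,-3.9938) (cross=-15.315)
θ=319°: ex = (C−B)/|BC| = (0.9396,-0.3424); ey = (0.3424,0.9396)
θ=319°: P = B + 1.18·ex + 1.27·ey = (4.5623,-1.8350)

θ=79°: 2.48 3.69
θ=83°: 2.22 3.92
θ=313°: 4.20 -2.01
θ=319°: 4.56 -1.84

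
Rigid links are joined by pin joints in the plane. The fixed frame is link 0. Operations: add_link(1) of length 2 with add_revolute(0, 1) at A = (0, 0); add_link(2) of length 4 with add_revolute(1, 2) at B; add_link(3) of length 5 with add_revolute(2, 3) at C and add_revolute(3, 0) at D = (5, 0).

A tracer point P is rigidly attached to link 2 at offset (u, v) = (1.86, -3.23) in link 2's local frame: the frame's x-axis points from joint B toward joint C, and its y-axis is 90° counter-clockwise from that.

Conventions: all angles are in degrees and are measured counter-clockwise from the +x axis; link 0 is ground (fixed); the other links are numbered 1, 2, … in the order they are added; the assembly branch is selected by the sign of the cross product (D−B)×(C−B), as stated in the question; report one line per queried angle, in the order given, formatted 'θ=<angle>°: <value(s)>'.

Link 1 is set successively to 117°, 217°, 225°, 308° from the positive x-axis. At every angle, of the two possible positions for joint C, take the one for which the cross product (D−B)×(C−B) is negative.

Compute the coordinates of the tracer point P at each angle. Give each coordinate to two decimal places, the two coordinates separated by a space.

A=(0,0), D=(5.00,0)
θ=117°: B = A + 2.00·(cos117°, sin117°) = (-0.9080, 1.7820)
θ=117°: |BD| = 6.1709
θ=117°: circle(B,4.00) ∩ circle(D,5.00): a=2.3562, h=3.2324
θ=117°:   candidates: C₊=(2.2813,4.1963) cross=19.947; C₋=(0.4144,-1.9931) cross=-19.947
θ=117°:   branch - wants cross < 0 → take C=(0.4144,-1.9931) (cross=-19.947)
θ=117°: ex = (C−B)/|BC| = (0.3306,-0.9438); ey = (0.9438,0.3306)
θ=117°: P = B + 1.86·ex + -3.23·ey = (-3.3415,-1.0412)
θ=217°: B = A + 2.00·(cos217°, sin217°) = (-1.5973, -1.2036)
θ=217°: |BD| = 6.7062
θ=217°: circle(B,4.00) ∩ circle(D,5.00): a=2.6821, h=2.9676
θ=217°:   candidates: C₊=(0.5086,2.1971) cross=19.901; C₋=(1.5739,-3.6416) cross=-19.901
θ=217°:   branch - wants cross < 0 → take C=(1.5739,-3.6416) (cross=-19.901)
θ=217°: ex = (C−B)/|BC| = (0.7928,-0.6095); ey = (0.6095,0.7928)
θ=217°: P = B + 1.86·ex + -3.23·ey = (-2.0914,-4.8980)
θ=225°: B = A + 2.00·(cos225°, sin225°) = (-1.4142, -1.4142)
θ=225°: |BD| = 6.5683
θ=225°: circle(B,4.00) ∩ circle(D,5.00): a=2.5990, h=3.0406
θ=225°:   candidates: C₊=(0.4692,2.1146) cross=19.971; C₋=(1.7785,-3.8239) cross=-19.971
θ=225°:   branch - wants cross < 0 → take C=(1.7785,-3.8239) (cross=-19.971)
θ=225°: ex = (C−B)/|BC| = (0.7982,-0.6024); ey = (0.6024,0.7982)
θ=225°: P = B + 1.86·ex + -3.23·ey = (-1.8754,-5.1128)
θ=308°: B = A + 2.00·(cos308°, sin308°) = (1.2313, -1.5760)
θ=308°: |BD| = 4.0849
θ=308°: circle(B,4.00) ∩ circle(D,5.00): a=0.9409, h=3.8878
θ=308°:   candidates: C₊=(0.5994,2.3737) cross=15.881; C₋=(3.5993,-4.7998) cross=-15.881
θ=308°:   branch - wants cross < 0 → take C=(3.5993,-4.7998) (cross=-15.881)
θ=308°: ex = (C−B)/|BC| = (0.5920,-0.8059); ey = (0.8059,0.5920)
θ=308°: P = B + 1.86·ex + -3.23·ey = (-0.2708,-4.9872)

θ=117°: -3.34 -1.04
θ=217°: -2.09 -4.90
θ=225°: -1.88 -5.11
θ=308°: -0.27 -4.99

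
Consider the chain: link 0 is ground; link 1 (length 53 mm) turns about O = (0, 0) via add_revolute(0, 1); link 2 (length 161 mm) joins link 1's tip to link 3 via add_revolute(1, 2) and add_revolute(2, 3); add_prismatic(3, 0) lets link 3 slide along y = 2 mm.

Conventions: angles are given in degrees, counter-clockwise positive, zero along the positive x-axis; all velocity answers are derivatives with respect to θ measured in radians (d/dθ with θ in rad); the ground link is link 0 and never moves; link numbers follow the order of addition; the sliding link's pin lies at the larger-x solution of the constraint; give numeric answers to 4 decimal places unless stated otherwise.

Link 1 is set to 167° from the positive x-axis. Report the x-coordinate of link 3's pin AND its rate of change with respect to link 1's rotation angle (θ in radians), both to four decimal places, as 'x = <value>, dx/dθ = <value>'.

geometry: r = 53 mm, L = 161 mm, e = 2 mm
crank pin P = (r cos θ, r sin θ) = (-51.641613, 11.922406)
h = r sin θ − e = 11.922406 − 2 = 9.922406
x = r cos θ + √(L² − h²) = -51.641613 + 160.693951 = 109.052337
dx/dθ = −r sin θ − h·r cos θ/√(L² − h²) (θ in radians; h = 9.922406) = -8.733679

x = 109.0523, dx/dθ = -8.7337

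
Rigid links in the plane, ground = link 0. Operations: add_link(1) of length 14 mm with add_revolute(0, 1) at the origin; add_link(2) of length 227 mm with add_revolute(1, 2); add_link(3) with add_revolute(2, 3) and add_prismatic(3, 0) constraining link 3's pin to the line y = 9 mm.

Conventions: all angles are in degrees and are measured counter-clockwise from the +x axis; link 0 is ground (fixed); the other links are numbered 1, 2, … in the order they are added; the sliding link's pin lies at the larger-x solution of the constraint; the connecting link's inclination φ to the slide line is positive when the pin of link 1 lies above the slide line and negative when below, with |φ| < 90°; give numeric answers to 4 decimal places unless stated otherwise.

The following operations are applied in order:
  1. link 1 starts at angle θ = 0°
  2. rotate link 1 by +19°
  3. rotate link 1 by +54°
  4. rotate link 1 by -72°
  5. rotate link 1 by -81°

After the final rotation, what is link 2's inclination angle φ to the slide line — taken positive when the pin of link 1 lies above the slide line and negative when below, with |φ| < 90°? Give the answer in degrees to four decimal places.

geometry: r = 14 mm, L = 227 mm, e = 9 mm; θ starts at 0°
rotate link 1 by +19°: θ ← 0° +19° = 19°
rotate link 1 by +54°: θ ← 19° +54° = 73°
rotate link 1 by -72°: θ ← 73° -72° = 1°
rotate link 1 by -81°: θ ← 1° -81° = -80°
h = r sin θ − e = -13.787309 − 9 = -22.787309
sin φ = h / L = -22.787309 / 227 = -0.10038462
φ = arcsin(-0.10038462) = -5.761319°

-5.7613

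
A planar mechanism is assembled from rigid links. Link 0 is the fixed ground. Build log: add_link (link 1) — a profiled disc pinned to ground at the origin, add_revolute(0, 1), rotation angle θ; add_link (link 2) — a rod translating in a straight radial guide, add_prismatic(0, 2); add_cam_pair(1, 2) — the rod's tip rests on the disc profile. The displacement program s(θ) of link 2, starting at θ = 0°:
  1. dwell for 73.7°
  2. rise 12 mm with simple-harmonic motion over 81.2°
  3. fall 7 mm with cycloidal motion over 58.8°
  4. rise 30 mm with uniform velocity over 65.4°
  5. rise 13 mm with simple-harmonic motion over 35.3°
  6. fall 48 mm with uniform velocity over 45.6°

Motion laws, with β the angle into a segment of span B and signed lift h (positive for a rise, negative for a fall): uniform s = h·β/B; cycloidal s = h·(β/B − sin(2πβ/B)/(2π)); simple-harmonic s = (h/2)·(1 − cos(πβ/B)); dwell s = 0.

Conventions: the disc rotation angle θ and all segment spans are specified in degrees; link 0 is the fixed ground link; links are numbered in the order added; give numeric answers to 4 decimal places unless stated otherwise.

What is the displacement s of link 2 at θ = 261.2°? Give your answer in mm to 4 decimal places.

seg 1 [0°–73.7°] dwell: s stays 0.0000
seg 2 [73.7°–154.9°] simple-harmonic, h=12: full span → s += 12 → s = 12.0000
seg 3 [154.9°–213.7°] cycloidal, h=-7: full span → s += -7 → s = 5.0000
seg 4 [213.7°–279.1°] uniform, h=30: θ=261.2° here. β=47.5, B=65.4. 30·47.5/65.4 = 21.7890 → s = 26.7890

26.7890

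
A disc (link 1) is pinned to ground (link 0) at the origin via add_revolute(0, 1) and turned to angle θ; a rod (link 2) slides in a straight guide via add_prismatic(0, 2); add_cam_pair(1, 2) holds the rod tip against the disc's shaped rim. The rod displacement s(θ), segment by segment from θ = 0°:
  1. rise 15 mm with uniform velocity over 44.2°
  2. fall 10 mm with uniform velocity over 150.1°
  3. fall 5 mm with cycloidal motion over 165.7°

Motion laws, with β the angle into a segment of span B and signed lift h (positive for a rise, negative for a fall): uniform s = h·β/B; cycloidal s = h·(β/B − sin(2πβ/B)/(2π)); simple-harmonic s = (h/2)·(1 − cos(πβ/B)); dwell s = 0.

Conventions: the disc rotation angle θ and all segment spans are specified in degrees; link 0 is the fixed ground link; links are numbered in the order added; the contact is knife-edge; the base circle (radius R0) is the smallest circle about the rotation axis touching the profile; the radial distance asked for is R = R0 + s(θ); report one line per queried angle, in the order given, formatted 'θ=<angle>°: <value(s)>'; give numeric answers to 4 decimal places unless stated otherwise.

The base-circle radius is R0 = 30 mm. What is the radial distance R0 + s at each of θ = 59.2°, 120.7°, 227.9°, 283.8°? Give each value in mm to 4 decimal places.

segment 1 (0° to 44.2°, uniform, h = 15) is passed completely: s = 0.0000 + (15) = 15.0000
θ = 59.2° falls in segment 2 (44.2° to 194.3°, uniform, h = -10): β = 59.2 − 44.2 = 15°, B = 150.1°; Δs = -10·15/150.1 = -0.9993; s = 15.0000 − 0.9993 = 14.0007
θ = 120.7° falls in segment 2 (44.2° to 194.3°, uniform, h = -10): β = 120.7 − 44.2 = 76.5°, B = 150.1°; Δs = -10·76.5/150.1 = -5.0966; s = 15.0000 − 5.0966 = 9.9034
segment 2 (44.2° to 194.3°, uniform, h = -10) is passed completely: s = 15.0000 + (-10) = 5.0000
θ = 227.9° falls in segment 3 (194.3° to 360°, cycloidal, h = -5): β = 227.9 − 194.3 = 33.6°, B = 165.7°; Δs = -5·(0.2028 − sin(2π·0.2028)/(2π)) = -0.2529; s = 5.0000 − 0.2529 = 4.7471
θ = 283.8° falls in segment 3 (194.3° to 360°, cycloidal, h = -5): β = 283.8 − 194.3 = 89.5°, B = 165.7°; Δs = -5·(0.5401 − sin(2π·0.5401)/(2π)) = -2.8992; s = 5.0000 − 2.8992 = 2.1008
θ=59.2°: R = R0 + s = 30 + 14.0007 = 44.0007
θ=120.7°: R = R0 + s = 30 + 9.9034 = 39.9034
θ=227.9°: R = R0 + s = 30 + 4.7471 = 34.7471
θ=283.8°: R = R0 + s = 30 + 2.1008 = 32.1008

θ=59.2°: 44.0007
θ=120.7°: 39.9034
θ=227.9°: 34.7471
θ=283.8°: 32.1008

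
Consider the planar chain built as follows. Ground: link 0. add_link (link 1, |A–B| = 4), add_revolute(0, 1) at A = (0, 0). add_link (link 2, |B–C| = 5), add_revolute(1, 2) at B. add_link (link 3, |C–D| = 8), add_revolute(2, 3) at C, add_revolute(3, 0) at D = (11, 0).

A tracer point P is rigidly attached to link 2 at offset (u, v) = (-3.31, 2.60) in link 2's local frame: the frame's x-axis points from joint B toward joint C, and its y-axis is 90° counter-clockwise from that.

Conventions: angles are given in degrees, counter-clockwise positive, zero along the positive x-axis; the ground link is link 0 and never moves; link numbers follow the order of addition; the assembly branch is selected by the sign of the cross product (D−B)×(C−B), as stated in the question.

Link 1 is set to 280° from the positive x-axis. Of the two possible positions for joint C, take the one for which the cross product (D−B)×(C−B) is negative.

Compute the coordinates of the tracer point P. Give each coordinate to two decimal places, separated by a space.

A=(0,0), D=(11.00,0)
B = A + 4.00·(cos280°, sin280°) = (0.6946, -3.9392)
|BD| = 11.0326
circle(B,5.00) ∩ circle(D,8.00): a=3.7488, h=3.3085
  candidates: C₊=(3.0150,0.4897) cross=36.502; C₋=(5.3776,-5.6911) cross=-36.502
  branch - wants cross < 0 → take C=(5.3776,-5.6911) (cross=-36.502)
ex = (C−B)/|BC| = (0.9366,-0.3504); ey = (0.3504,0.9366)
P = B + -3.31·ex + 2.60·ey = (-1.4946,-0.3443)

-1.49 -0.34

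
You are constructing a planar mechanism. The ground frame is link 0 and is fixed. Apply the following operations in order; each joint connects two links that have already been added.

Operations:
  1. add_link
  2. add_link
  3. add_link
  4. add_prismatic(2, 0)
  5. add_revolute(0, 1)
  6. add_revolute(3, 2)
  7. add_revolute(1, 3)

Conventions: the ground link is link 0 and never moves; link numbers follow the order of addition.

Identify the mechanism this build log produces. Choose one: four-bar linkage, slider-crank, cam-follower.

links: 4 (incl. ground); joints: 3 revolute, 1 prismatic, 0 higher (cam) pair, forming one closed loop
4 links, 3 revolutes + 1 prismatic in one loop → slider-crank

slider-crank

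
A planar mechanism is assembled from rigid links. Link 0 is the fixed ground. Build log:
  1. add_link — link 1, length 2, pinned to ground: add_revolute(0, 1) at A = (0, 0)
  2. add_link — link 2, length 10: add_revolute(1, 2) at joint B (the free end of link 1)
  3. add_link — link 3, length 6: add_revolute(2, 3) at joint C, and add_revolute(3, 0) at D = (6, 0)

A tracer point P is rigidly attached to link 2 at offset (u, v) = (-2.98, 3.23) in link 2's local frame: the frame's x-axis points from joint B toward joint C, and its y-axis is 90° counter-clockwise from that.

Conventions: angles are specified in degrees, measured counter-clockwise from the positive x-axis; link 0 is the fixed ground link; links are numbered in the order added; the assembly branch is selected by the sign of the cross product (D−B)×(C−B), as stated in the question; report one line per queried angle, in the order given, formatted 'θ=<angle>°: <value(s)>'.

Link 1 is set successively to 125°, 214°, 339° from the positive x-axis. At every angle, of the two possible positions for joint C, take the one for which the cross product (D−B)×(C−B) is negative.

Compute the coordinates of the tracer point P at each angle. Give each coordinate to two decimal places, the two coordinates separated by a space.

A=(0,0), D=(6.00,0)
θ=125°: B = A + 2.00·(cos125°, sin125°) = (-1.1472, 1.6383)
θ=125°: |BD| = 7.3325
θ=125°: circle(B,10.00) ∩ circle(D,6.00): a=8.0304, h=5.9593
θ=125°:   candidates: C₊=(8.0117,5.6527) cross=43.697; C₋=(5.3487,-5.9646) cross=-43.697
θ=125°:   branch - wants cross < 0 → take C=(5.3487,-5.9646) (cross=-43.697)
θ=125°: ex = (C−B)/|BC| = (0.6496,-0.7603); ey = (0.7603,0.6496)
θ=125°: P = B + -2.98·ex + 3.23·ey = (-0.6272,6.0021)
θ=214°: B = A + 2.00·(cos214°, sin214°) = (-1.6581, -1.1184)
θ=214°: |BD| = 7.7393
θ=214°: circle(B,10.00) ∩ circle(D,6.00): a=8.0044, h=5.9941
θ=214°:   candidates: C₊=(5.3961,5.9695) cross=46.391; C₋=(7.1285,-5.8929) cross=-46.391
θ=214°:   branch - wants cross < 0 → take C=(7.1285,-5.8929) (cross=-46.391)
θ=214°: ex = (C−B)/|BC| = (0.8787,-0.4775); ey = (0.4775,0.8787)
θ=214°: P = B + -2.98·ex + 3.23·ey = (-2.7343,3.1425)
θ=339°: B = A + 2.00·(cos339°, sin339°) = (1.8672, -0.7167)
θ=339°: |BD| = 4.1945
θ=339°: circle(B,10.00) ∩ circle(D,6.00): a=9.7263, h=2.3238
θ=339°:   candidates: C₊=(11.0533,3.2349) cross=9.747; C₋=(11.8474,-1.3444) cross=-9.747
θ=339°:   branch - wants cross < 0 → take C=(11.8474,-1.3444) (cross=-9.747)
θ=339°: ex = (C−B)/|BC| = (0.9980,-0.0628); ey = (0.0628,0.9980)
θ=339°: P = B + -2.98·ex + 3.23·ey = (-0.9042,2.6939)

θ=125°: -0.63 6.00
θ=214°: -2.73 3.14
θ=339°: -0.90 2.69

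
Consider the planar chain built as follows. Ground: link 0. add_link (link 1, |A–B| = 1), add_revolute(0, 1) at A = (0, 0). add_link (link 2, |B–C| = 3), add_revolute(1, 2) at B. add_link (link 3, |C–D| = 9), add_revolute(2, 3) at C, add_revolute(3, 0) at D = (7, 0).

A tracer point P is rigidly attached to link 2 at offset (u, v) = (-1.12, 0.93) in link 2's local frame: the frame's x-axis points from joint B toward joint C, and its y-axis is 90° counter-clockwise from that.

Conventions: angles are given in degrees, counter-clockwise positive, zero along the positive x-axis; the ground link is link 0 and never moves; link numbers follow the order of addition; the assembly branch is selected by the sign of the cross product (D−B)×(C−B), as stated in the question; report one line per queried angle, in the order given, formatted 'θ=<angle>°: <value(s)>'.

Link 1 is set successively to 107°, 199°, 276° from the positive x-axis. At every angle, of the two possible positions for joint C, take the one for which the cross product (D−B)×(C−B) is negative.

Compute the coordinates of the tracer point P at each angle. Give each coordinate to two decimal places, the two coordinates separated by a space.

A=(0,0), D=(7.00,0)
θ=107°: B = A + 1.00·(cos107°, sin107°) = (-0.2924, 0.9563)
θ=107°: |BD| = 7.3548
θ=107°: circle(B,3.00) ∩ circle(D,9.00): a=-1.2174, h=2.7419
θ=107°:   candidates: C₊=(-1.1429,3.8332) cross=20.166; C₋=(-1.8559,-1.6040) cross=-20.166
θ=107°:   branch - wants cross < 0 → take C=(-1.8559,-1.6040) (cross=-20.166)
θ=107°: ex = (C−B)/|BC| = (-0.5212,-0.8534); ey = (0.8534,-0.5212)
θ=107°: P = B + -1.12·ex + 0.93·ey = (1.0851,1.4275)
θ=199°: B = A + 1.00·(cos199°, sin199°) = (-0.9455, -0.3256)
θ=199°: |BD| = 7.9522
θ=199°: circle(B,3.00) ∩ circle(D,9.00): a=-0.5510, h=2.9490
θ=199°:   candidates: C₊=(-1.6168,2.5984) cross=23.451; C₋=(-1.3753,-3.2946) cross=-23.451
θ=199°:   branch - wants cross < 0 → take C=(-1.3753,-3.2946) (cross=-23.451)
θ=199°: ex = (C−B)/|BC| = (-0.1433,-0.9897); ey = (0.9897,-0.1433)
θ=199°: P = B + -1.12·ex + 0.93·ey = (0.1353,0.6497)
θ=276°: B = A + 1.00·(cos276°, sin276°) = (0.1045, -0.9945)
θ=276°: |BD| = 6.9668
θ=276°: circle(B,3.00) ∩ circle(D,9.00): a=-1.6839, h=2.4828
θ=276°:   candidates: C₊=(-1.9166,1.2225) cross=17.297; C₋=(-1.2077,-3.6923) cross=-17.297
θ=276°:   branch - wants cross < 0 → take C=(-1.2077,-3.6923) (cross=-17.297)
θ=276°: ex = (C−B)/|BC| = (-0.4374,-0.8993); ey = (0.8993,-0.4374)
θ=276°: P = B + -1.12·ex + 0.93·ey = (1.4308,-0.3942)

θ=107°: 1.09 1.43
θ=199°: 0.14 0.65
θ=276°: 1.43 -0.39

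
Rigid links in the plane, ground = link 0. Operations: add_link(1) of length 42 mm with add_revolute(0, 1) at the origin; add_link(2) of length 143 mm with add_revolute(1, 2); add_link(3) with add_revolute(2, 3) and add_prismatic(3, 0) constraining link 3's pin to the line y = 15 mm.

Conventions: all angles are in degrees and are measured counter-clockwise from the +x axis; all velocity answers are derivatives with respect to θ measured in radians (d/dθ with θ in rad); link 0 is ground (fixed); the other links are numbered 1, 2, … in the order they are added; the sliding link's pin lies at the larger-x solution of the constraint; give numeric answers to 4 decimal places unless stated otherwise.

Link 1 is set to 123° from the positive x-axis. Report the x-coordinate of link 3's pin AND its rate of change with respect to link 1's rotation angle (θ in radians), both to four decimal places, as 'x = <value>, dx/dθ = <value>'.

geometry: r = 42 mm, L = 143 mm, e = 15 mm
crank pin P = (r cos θ, r sin θ) = (-22.874839, 35.224164)
h = r sin θ − e = 35.224164 − 15 = 20.224164
x = r cos θ + √(L² − h²) = -22.874839 + 141.562648 = 118.687808
dx/dθ = −r sin θ − h·r cos θ/√(L² − h²) (θ in radians; h = 20.224164) = -31.956180

x = 118.6878, dx/dθ = -31.9562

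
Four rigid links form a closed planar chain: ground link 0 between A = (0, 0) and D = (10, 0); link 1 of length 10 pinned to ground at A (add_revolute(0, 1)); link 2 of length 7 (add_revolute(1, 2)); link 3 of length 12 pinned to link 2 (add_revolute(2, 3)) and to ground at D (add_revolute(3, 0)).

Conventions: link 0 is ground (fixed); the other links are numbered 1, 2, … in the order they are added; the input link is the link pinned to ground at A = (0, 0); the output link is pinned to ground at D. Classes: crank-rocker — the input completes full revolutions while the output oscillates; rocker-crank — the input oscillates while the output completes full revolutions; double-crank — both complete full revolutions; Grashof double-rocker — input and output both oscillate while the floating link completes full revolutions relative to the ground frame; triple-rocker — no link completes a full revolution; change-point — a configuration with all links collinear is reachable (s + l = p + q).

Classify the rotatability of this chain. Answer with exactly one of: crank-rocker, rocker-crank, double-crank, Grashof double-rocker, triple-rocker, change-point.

lengths: ground=10, input=10, coupler=7, output=12
sorted: s=7 (shortest), l=12 (longest), p+q=20
s + l = 19 vs p + q = 20
s + l < p + q (Grashof) with shortest = coupler link → Grashof double-rocker

Grashof double-rocker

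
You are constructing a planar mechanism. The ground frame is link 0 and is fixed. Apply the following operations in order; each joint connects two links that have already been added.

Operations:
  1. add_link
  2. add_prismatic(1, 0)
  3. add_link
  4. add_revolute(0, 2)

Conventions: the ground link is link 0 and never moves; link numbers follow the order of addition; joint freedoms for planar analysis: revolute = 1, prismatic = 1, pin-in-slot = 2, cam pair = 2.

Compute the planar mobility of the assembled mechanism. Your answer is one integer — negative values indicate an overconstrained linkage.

ground; <1,0,0>
#1 <2,0,0>
P:1↔0 J1 <2,1,0>
#2 <3,1,0>
R:0↔2 J1 <3,2,0>
3×2 − 2×2 − 1×0 = 2

M = 2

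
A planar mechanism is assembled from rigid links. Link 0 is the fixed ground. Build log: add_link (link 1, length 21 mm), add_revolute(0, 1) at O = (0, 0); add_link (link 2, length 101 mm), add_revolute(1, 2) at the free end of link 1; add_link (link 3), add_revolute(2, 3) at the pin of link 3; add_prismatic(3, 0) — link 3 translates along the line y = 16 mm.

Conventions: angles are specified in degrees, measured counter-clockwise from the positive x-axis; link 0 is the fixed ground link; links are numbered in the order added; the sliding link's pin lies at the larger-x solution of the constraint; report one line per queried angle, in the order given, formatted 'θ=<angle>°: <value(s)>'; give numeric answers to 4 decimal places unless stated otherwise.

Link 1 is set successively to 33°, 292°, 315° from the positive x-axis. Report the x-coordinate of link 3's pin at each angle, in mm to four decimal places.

geometry: r = 21 mm, L = 101 mm, e = 16 mm
θ=33°: crank pin P = (r cos θ, r sin θ) = (17.612082, 11.437420)
θ=33°: h = r sin θ − e = 11.437420 − 16 = -4.562580
θ=33°: x = r cos θ + √(L² − h²) = 17.612082 + 100.896892 = 118.508974
θ=292°: crank pin P = (r cos θ, r sin θ) = (7.866738, -19.470861)
θ=292°: h = r sin θ − e = -19.470861 − 16 = -35.470861
θ=292°: x = r cos θ + √(L² − h²) = 7.866738 + 94.566474 = 102.433213
θ=315°: crank pin P = (r cos θ, r sin θ) = (14.849242, -14.849242)
θ=315°: h = r sin θ − e = -14.849242 − 16 = -30.849242
θ=315°: x = r cos θ + √(L² − h²) = 14.849242 + 96.173407 = 111.022650

θ=33°: 118.5090
θ=292°: 102.4332
θ=315°: 111.0226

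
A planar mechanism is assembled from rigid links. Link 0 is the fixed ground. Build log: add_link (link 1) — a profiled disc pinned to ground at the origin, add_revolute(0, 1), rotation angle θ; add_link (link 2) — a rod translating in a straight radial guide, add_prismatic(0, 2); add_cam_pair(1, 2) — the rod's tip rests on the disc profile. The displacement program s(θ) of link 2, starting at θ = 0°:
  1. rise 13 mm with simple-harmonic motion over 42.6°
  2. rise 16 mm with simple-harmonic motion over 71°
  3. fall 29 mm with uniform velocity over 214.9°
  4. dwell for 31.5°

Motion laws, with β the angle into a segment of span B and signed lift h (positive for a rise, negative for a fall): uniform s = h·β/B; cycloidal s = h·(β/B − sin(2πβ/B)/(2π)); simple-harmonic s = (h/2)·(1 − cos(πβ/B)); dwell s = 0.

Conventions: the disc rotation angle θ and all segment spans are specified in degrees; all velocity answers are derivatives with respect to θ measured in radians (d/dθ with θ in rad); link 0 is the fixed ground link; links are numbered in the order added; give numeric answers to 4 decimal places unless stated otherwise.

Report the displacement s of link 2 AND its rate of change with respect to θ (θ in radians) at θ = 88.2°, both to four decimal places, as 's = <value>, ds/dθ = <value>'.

seg 1 [0°–42.6°] simple-harmonic, h=13: full span → s += 13 → s = 13.0000
seg 2 [42.6°–113.6°] simple-harmonic, h=16: θ=88.2° here. β=45.6, B=71. 16/2·(1 − cos(π·0.6423)) = 11.4574 → s = 24.4574
velocity in seg [42.6°–113.6°] (simple-harmonic), θ in radians: β = 45.6° = 0.7959 rad, B = 71° = 1.2392 rad; ds/dθ = (πh/(2B)) sin(πβ/B) = (π·16/(2·1.2392)) sin(π·0.6423) = 18.289826 mm/rad

s = 24.4574, ds/dθ = 18.2898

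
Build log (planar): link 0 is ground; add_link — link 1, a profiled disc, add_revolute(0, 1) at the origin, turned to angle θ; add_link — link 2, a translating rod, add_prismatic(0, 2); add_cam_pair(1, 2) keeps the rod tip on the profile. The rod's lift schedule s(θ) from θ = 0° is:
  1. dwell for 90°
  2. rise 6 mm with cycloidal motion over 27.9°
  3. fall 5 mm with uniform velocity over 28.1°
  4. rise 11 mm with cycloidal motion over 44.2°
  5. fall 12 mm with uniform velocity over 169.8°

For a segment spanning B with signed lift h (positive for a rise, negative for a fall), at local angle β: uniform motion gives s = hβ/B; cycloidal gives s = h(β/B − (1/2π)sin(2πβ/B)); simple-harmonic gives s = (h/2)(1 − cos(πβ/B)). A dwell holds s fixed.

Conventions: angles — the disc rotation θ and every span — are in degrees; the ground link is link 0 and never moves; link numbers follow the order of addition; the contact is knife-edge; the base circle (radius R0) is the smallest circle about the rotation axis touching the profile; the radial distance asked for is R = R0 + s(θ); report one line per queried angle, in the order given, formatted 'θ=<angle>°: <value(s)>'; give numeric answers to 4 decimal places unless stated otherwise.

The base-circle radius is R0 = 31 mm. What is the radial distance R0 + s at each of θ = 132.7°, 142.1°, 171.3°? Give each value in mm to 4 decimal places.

seg 1 [0°–90°] dwell: s stays 0.0000
seg 2 [90°–117.9°] cycloidal, h=6: full span → s += 6 → s = 6.0000
seg 3 [117.9°–146°] uniform, h=-5: θ=132.7° here. β=14.8, B=28.1. -5·14.8/28.1 = -2.6335 → s = 3.3665
seg 3 [117.9°–146°] uniform, h=-5: θ=142.1° here. β=24.2, B=28.1. -5·24.2/28.1 = -4.3060 → s = 1.6940
seg 3 [117.9°–146°] uniform, h=-5: full span → s += -5 → s = 1.0000
seg 4 [146°–190.2°] cycloidal, h=11: θ=171.3° here. β=25.3, B=44.2. 11·(0.5724 − sin(2π·0.5724)/(2π)) = 7.0656 → s = 8.0656
θ=132.7°: R = R0 + s = 31 + 3.3665 = 34.3665
θ=142.1°: R = R0 + s = 31 + 1.6940 = 32.6940
θ=171.3°: R = R0 + s = 31 + 8.0656 = 39.0656

θ=132.7°: 34.3665
θ=142.1°: 32.6940
θ=171.3°: 39.0656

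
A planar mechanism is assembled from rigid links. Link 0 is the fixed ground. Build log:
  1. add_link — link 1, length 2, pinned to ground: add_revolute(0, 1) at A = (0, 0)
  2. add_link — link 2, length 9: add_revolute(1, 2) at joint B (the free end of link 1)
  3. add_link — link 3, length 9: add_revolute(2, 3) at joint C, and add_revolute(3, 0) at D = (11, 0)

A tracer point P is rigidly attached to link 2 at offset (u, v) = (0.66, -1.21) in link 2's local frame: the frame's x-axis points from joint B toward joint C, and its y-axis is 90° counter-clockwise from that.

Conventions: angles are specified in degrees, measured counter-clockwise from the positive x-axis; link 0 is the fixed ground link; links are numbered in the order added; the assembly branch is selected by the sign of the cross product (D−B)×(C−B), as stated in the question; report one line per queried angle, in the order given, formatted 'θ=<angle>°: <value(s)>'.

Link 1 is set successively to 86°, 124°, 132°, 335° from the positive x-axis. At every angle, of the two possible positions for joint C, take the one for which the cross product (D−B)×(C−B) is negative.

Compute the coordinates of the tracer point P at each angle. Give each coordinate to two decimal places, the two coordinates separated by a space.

A=(0,0), D=(11.00,0)
θ=86°: B = A + 2.00·(cos86°, sin86°) = (0.1395, 1.9951)
θ=86°: |BD| = 11.0422
θ=86°: circle(B,9.00) ∩ circle(D,9.00): a=5.5211, h=7.1076
θ=86°:   candidates: C₊=(6.8540,7.9881) cross=78.483; C₋=(4.2856,-5.9930) cross=-78.483
θ=86°:   branch - wants cross < 0 → take C=(4.2856,-5.9930) (cross=-78.483)
θ=86°: ex = (C−B)/|BC| = (0.4607,-0.8876); ey = (0.8876,0.4607)
θ=86°: P = B + 0.66·ex + -1.21·ey = (-0.6304,0.8519)
θ=124°: B = A + 2.00·(cos124°, sin124°) = (-1.1184, 1.6581)
θ=124°: |BD| = 12.2313
θ=124°: circle(B,9.00) ∩ circle(D,9.00): a=6.1156, h=6.6029
θ=124°:   candidates: C₊=(5.8359,7.3710) cross=80.763; C₋=(4.0457,-5.7130) cross=-80.763
θ=124°:   branch - wants cross < 0 → take C=(4.0457,-5.7130) (cross=-80.763)
θ=124°: ex = (C−B)/|BC| = (0.5738,-0.8190); ey = (0.8190,0.5738)
θ=124°: P = B + 0.66·ex + -1.21·ey = (-1.7307,0.4232)
θ=132°: B = A + 2.00·(cos132°, sin132°) = (-1.3383, 1.4863)
θ=132°: |BD| = 12.4275
θ=132°: circle(B,9.00) ∩ circle(D,9.00): a=6.2137, h=6.5107
θ=132°:   candidates: C₊=(5.6095,7.2071) cross=80.912; C₋=(4.0522,-5.7209) cross=-80.912
θ=132°:   branch - wants cross < 0 → take C=(4.0522,-5.7209) (cross=-80.912)
θ=132°: ex = (C−B)/|BC| = (0.5989,-0.8008); ey = (0.8008,0.5989)
θ=132°: P = B + 0.66·ex + -1.21·ey = (-1.9119,0.2330)
θ=335°: B = A + 2.00·(cos335°, sin335°) = (1.8126, -0.8452)
θ=335°: |BD| = 9.2262
θ=335°: circle(B,9.00) ∩ circle(D,9.00): a=4.6131, h=7.7278
θ=335°:   candidates: C₊=(5.6983,7.2727) cross=71.298; C₋=(7.1143,-8.1180) cross=-71.298
θ=335°:   branch - wants cross < 0 → take C=(7.1143,-8.1180) (cross=-71.298)
θ=335°: ex = (C−B)/|BC| = (0.5891,-0.8081); ey = (0.8081,0.5891)
θ=335°: P = B + 0.66·ex + -1.21·ey = (1.2236,-2.0913)

θ=86°: -0.63 0.85
θ=124°: -1.73 0.42
θ=132°: -1.91 0.23
θ=335°: 1.22 -2.09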